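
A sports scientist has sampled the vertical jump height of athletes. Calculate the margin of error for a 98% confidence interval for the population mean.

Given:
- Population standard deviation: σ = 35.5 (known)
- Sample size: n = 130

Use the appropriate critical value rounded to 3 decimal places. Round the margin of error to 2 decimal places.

The population standard deviation σ is known, so use the z-interval margin of error formula.

For 98% confidence, z* = 2.326 (from standard normal table)

Margin of error formula for z-interval: E = z* × σ/√n

E = 2.326 × 35.5/√130
  = 2.326 × 3.113556
  = 7.2421

Rounded to 2 decimal places:

7.24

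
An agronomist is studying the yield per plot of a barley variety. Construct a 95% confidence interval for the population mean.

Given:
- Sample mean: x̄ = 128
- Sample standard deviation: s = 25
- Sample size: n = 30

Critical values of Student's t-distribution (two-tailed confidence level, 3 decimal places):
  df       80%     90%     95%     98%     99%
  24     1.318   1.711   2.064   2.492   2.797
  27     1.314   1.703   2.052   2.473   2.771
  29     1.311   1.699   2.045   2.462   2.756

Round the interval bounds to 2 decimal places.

The population standard deviation σ is unknown (only the sample standard deviation s is given), so use a t-interval with df = n - 1 = 30 - 1 = 29.

For 95% confidence with df = 29, t* = 2.045 (from t-table)

Standard error: SE = s/√n = 25/√30 = 4.564355

Margin of error: E = t* × SE = 2.045 × 4.564355 = 9.3341

T-interval: x̄ ± E = 128 ± 9.3341 = (118.6659, 137.3341)

Rounded to 2 decimal places:

(118.67, 137.33)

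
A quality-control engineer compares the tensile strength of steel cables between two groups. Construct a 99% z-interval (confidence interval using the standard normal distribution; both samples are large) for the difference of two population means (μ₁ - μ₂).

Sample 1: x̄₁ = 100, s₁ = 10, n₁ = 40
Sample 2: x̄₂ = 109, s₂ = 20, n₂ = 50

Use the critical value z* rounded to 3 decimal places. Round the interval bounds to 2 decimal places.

Both samples are large (n₁ = 40 ≥ 30, n₂ = 50 ≥ 30), so a z-interval for the difference of means applies.

Point estimate: x̄₁ - x̄₂ = 100 - 109 = -9

Standard error: SE = √(s₁²/n₁ + s₂²/n₂)
= √(10²/40 + 20²/50)
= √(2.500000 + 8.000000)
= 3.240370

For 99% confidence, z* = 2.576 (from standard normal table)
Margin of error: E = z* × SE = 2.576 × 3.240370 = 8.3472

Z-interval: (x̄₁ - x̄₂) ± E = -9 ± 8.3472 = (-17.3472, -0.6528)

Rounded to 2 decimal places:

(-17.35, -0.65)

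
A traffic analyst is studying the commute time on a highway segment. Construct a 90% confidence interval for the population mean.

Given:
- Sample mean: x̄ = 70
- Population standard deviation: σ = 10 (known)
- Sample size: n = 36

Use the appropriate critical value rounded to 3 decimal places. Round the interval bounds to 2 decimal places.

The population standard deviation σ is known, so use a z-interval (standard normal critical value).

For 90% confidence, z* = 1.645 (from standard normal table)

Standard error: SE = σ/√n = 10/√36 = 1.666667

Margin of error: E = z* × SE = 1.645 × 1.666667 = 2.7417

Z-interval: x̄ ± E = 70 ± 2.7417 = (67.2583, 72.7417)

Rounded to 2 decimal places:

(67.26, 72.74)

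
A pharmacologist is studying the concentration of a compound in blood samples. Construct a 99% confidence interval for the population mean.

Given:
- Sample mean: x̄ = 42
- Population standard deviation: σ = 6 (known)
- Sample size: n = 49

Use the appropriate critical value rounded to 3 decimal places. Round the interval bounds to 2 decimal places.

The population standard deviation σ is known, so use a z-interval (standard normal critical value).

For 99% confidence, z* = 2.576 (from standard normal table)

Standard error: SE = σ/√n = 6/√49 = 0.857143

Margin of error: E = z* × SE = 2.576 × 0.857143 = 2.2080

Z-interval: x̄ ± E = 42 ± 2.2080 = (39.7920, 44.2080)

Rounded to 2 decimal places:

(39.79, 44.21)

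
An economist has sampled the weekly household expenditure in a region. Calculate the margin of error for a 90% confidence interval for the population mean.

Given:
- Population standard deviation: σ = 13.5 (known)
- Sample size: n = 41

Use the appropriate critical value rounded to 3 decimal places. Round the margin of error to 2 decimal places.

The population standard deviation σ is known, so use the z-interval margin of error formula.

For 90% confidence, z* = 1.645 (from standard normal table)

Margin of error formula for z-interval: E = z* × σ/√n

E = 1.645 × 13.5/√41
  = 1.645 × 2.108346
  = 3.4682

Rounded to 2 decimal places:

3.47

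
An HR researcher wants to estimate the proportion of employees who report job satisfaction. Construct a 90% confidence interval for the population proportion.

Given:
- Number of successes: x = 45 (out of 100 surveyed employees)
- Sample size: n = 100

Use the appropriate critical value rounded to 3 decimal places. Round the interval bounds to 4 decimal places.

Sample proportion: p̂ = 45/100 = 0.450000

Check conditions for normal approximation:
  np̂ = 45 ≥ 10 ✓
  n(1-p̂) = 55 ≥ 10 ✓

The sample is large enough, so use a z-interval (normal approximation) for the proportion.

For 90% confidence, z* = 1.645 (from standard normal table)

Standard error: SE = √(p̂(1-p̂)/n) = √(0.450000×0.550000/100) = 0.04974937

Margin of error: E = z* × SE = 1.645 × 0.04974937 = 0.081838

Z-interval: p̂ ± E = 0.450000 ± 0.081838 = (0.368162, 0.531838)

Rounded to 4 decimal places:

(0.3682, 0.5318)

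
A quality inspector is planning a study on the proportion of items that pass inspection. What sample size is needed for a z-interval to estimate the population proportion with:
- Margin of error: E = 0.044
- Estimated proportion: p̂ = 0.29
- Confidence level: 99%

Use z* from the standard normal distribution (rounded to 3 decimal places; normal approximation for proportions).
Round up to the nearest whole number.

Using z* for proportion z-interval (normal approximation).

For 99% confidence, z* = 2.576 (from standard normal table)

Sample size formula for proportion z-interval: n = z*²p̂(1-p̂)/E²

n = 2.576² × 0.29 × 0.71 / 0.044²
  = 6.635776 × 0.2059 / 0.001936
  = 705.7367

Round up to the nearest whole number: n = 706

706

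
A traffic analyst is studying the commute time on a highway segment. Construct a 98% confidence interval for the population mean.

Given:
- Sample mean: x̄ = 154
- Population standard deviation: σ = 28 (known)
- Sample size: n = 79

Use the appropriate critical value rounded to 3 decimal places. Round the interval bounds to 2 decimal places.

The population standard deviation σ is known, so use a z-interval (standard normal critical value).

For 98% confidence, z* = 2.326 (from standard normal table)

Standard error: SE = σ/√n = 28/√79 = 3.150246

Margin of error: E = z* × SE = 2.326 × 3.150246 = 7.3275

Z-interval: x̄ ± E = 154 ± 7.3275 = (146.6725, 161.3275)

Rounded to 2 decimal places:

(146.67, 161.33)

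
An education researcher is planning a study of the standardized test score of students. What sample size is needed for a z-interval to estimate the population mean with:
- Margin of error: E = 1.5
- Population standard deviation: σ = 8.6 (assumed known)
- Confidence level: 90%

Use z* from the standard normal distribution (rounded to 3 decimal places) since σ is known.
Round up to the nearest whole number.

Using z* since population σ is known (z-interval formula).

For 90% confidence, z* = 1.645 (from standard normal table)

Sample size formula for z-interval: n = (z*σ/E)²

n = (1.645 × 8.6 / 1.5)²
  = (9.431333)²
  = 88.9500

Round up to the nearest whole number: n = 89

89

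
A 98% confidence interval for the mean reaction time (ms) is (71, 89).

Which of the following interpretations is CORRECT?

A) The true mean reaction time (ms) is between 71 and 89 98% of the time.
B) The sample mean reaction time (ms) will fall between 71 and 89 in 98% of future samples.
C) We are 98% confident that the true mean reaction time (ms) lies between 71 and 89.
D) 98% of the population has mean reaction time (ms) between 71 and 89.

A confidence interval represents our confidence in the procedure, not a probability statement about the parameter.

Key concept: If we repeated this sampling process many times and computed a 98% CI each time, about 98% of those intervals would contain the true population parameter.

For this specific interval (71, 89):
- Midpoint (point estimate): 80
- Margin of error: 9

The correct interpretation is the one stating confidence that the true parameter lies in the interval — option C.

C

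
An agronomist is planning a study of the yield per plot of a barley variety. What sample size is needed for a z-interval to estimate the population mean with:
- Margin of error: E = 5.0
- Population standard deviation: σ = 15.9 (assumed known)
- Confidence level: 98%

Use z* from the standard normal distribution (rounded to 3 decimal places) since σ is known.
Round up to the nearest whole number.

Using z* since population σ is known (z-interval formula).

For 98% confidence, z* = 2.326 (from standard normal table)

Sample size formula for z-interval: n = (z*σ/E)²

n = (2.326 × 15.9 / 5.0)²
  = (7.396680)²
  = 54.7109

Round up to the nearest whole number: n = 55

55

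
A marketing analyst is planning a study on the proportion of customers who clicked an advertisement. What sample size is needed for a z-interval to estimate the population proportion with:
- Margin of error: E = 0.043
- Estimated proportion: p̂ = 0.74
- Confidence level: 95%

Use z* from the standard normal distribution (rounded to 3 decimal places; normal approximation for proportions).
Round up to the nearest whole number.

Using z* for proportion z-interval (normal approximation).

For 95% confidence, z* = 1.96 (from standard normal table)

Sample size formula for proportion z-interval: n = z*²p̂(1-p̂)/E²

n = 1.96² × 0.74 × 0.26 / 0.043²
  = 3.8416 × 0.1924 / 0.001849
  = 399.7425

Round up to the nearest whole number: n = 400

400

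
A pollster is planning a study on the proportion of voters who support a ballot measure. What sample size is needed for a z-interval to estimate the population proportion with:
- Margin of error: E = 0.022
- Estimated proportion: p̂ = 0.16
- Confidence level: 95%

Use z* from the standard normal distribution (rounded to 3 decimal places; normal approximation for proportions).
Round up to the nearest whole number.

Using z* for proportion z-interval (normal approximation).

For 95% confidence, z* = 1.96 (from standard normal table)

Sample size formula for proportion z-interval: n = z*²p̂(1-p̂)/E²

n = 1.96² × 0.16 × 0.84 / 0.022²
  = 3.8416 × 0.1344 / 0.000484
  = 1066.7583

Round up to the nearest whole number: n = 1067

1067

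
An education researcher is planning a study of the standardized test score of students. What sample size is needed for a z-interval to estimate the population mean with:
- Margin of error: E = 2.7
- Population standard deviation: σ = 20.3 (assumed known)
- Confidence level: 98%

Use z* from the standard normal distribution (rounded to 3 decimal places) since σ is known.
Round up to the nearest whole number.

Using z* since population σ is known (z-interval formula).

For 98% confidence, z* = 2.326 (from standard normal table)

Sample size formula for z-interval: n = (z*σ/E)²

n = (2.326 × 20.3 / 2.7)²
  = (17.488074)²
  = 305.8327

Round up to the nearest whole number: n = 306

306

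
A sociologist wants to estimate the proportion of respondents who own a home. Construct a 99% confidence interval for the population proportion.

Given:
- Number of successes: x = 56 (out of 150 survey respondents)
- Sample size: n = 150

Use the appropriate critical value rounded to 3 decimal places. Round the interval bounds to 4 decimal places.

Sample proportion: p̂ = 56/150 = 0.373333

Check conditions for normal approximation:
  np̂ = 56 ≥ 10 ✓
  n(1-p̂) = 94 ≥ 10 ✓

The sample is large enough, so use a z-interval (normal approximation) for the proportion.

For 99% confidence, z* = 2.576 (from standard normal table)

Standard error: SE = √(p̂(1-p̂)/n) = √(0.373333×0.626667/150) = 0.03949308

Margin of error: E = z* × SE = 2.576 × 0.03949308 = 0.101734

Z-interval: p̂ ± E = 0.373333 ± 0.101734 = (0.271599, 0.475068)

Rounded to 4 decimal places:

(0.2716, 0.4751)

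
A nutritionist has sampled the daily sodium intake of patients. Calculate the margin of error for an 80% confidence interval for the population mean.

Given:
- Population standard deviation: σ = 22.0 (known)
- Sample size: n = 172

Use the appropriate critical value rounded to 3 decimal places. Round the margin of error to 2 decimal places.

The population standard deviation σ is known, so use the z-interval margin of error formula.

For 80% confidence, z* = 1.282 (from standard normal table)

Margin of error formula for z-interval: E = z* × σ/√n

E = 1.282 × 22.0/√172
  = 1.282 × 1.677484
  = 2.1505

Rounded to 2 decimal places:

2.15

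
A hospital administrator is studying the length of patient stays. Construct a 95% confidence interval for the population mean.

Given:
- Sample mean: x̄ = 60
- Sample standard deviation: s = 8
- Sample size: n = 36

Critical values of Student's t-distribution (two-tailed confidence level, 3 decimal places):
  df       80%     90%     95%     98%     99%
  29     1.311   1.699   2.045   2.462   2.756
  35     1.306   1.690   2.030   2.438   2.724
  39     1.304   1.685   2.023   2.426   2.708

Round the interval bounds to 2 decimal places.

The population standard deviation σ is unknown (only the sample standard deviation s is given), so use a t-interval with df = n - 1 = 36 - 1 = 35.

For 95% confidence with df = 35, t* = 2.030 (from t-table)

Standard error: SE = s/√n = 8/√36 = 1.333333

Margin of error: E = t* × SE = 2.030 × 1.333333 = 2.7067

T-interval: x̄ ± E = 60 ± 2.7067 = (57.2933, 62.7067)

Rounded to 2 decimal places:

(57.29, 62.71)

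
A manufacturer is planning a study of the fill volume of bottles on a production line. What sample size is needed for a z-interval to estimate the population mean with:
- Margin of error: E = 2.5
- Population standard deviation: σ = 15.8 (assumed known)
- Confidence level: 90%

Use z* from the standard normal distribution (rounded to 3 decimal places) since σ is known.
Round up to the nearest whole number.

Using z* since population σ is known (z-interval formula).

For 90% confidence, z* = 1.645 (from standard normal table)

Sample size formula for z-interval: n = (z*σ/E)²

n = (1.645 × 15.8 / 2.5)²
  = (10.396400)²
  = 108.0851

Round up to the nearest whole number: n = 109

109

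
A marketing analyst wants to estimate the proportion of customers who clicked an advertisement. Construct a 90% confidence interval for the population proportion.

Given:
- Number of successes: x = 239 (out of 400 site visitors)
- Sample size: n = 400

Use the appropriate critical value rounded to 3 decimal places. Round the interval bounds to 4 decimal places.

Sample proportion: p̂ = 239/400 = 0.597500

Check conditions for normal approximation:
  np̂ = 239 ≥ 10 ✓
  n(1-p̂) = 161 ≥ 10 ✓

The sample is large enough, so use a z-interval (normal approximation) for the proportion.

For 90% confidence, z* = 1.645 (from standard normal table)

Standard error: SE = √(p̂(1-p̂)/n) = √(0.597500×0.402500/400) = 0.02452008

Margin of error: E = z* × SE = 1.645 × 0.02452008 = 0.040336

Z-interval: p̂ ± E = 0.597500 ± 0.040336 = (0.557164, 0.637836)

Rounded to 4 decimal places:

(0.5572, 0.6378)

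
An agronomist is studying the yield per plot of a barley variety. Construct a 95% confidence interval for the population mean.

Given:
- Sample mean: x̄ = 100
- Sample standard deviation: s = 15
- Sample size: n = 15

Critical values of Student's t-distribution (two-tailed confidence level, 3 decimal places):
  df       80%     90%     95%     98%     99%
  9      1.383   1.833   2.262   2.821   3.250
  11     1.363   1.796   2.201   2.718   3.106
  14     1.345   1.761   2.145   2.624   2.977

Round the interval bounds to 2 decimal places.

The population standard deviation σ is unknown (only the sample standard deviation s is given), so use a t-interval with df = n - 1 = 15 - 1 = 14.

For 95% confidence with df = 14, t* = 2.145 (from t-table)

Standard error: SE = s/√n = 15/√15 = 3.872983

Margin of error: E = t* × SE = 2.145 × 3.872983 = 8.3075

T-interval: x̄ ± E = 100 ± 8.3075 = (91.6925, 108.3075)

Rounded to 2 decimal places:

(91.69, 108.31)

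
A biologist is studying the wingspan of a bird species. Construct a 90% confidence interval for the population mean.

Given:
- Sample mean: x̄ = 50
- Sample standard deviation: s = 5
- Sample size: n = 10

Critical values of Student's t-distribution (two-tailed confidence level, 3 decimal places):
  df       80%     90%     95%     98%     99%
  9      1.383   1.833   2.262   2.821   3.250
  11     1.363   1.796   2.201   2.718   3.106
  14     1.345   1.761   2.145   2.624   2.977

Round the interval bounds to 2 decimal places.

The population standard deviation σ is unknown (only the sample standard deviation s is given), so use a t-interval with df = n - 1 = 10 - 1 = 9.

For 90% confidence with df = 9, t* = 1.833 (from t-table)

Standard error: SE = s/√n = 5/√10 = 1.581139

Margin of error: E = t* × SE = 1.833 × 1.581139 = 2.8982

T-interval: x̄ ± E = 50 ± 2.8982 = (47.1018, 52.8982)

Rounded to 2 decimal places:

(47.10, 52.90)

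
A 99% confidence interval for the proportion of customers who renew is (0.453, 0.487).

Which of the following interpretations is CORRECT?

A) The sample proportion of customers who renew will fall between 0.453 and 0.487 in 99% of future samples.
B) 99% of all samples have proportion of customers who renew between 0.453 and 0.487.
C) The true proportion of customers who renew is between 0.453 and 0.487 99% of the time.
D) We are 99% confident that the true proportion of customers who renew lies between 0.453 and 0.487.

A confidence interval represents our confidence in the procedure, not a probability statement about the parameter.

Key concept: If we repeated this sampling process many times and computed a 99% CI each time, about 99% of those intervals would contain the true population parameter.

For this specific interval (0.453, 0.487):
- Midpoint (point estimate): 0.47
- Margin of error: 0.017

The correct interpretation is the one stating confidence that the true parameter lies in the interval — option D.

D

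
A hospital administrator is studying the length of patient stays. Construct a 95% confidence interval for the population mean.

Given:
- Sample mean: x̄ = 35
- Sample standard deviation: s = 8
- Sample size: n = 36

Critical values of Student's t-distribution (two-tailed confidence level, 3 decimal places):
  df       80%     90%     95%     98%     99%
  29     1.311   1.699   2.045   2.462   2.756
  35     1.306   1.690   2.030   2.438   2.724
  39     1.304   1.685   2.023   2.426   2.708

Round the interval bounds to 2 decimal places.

The population standard deviation σ is unknown (only the sample standard deviation s is given), so use a t-interval with df = n - 1 = 36 - 1 = 35.

For 95% confidence with df = 35, t* = 2.030 (from t-table)

Standard error: SE = s/√n = 8/√36 = 1.333333

Margin of error: E = t* × SE = 2.030 × 1.333333 = 2.7067

T-interval: x̄ ± E = 35 ± 2.7067 = (32.2933, 37.7067)

Rounded to 2 decimal places:

(32.29, 37.71)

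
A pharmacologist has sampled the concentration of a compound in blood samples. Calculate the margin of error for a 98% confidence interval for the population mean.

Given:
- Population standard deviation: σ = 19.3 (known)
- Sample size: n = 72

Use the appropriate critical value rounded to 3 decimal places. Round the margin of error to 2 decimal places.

The population standard deviation σ is known, so use the z-interval margin of error formula.

For 98% confidence, z* = 2.326 (from standard normal table)

Margin of error formula for z-interval: E = z* × σ/√n

E = 2.326 × 19.3/√72
  = 2.326 × 2.274527
  = 5.2905

Rounded to 2 decimal places:

5.29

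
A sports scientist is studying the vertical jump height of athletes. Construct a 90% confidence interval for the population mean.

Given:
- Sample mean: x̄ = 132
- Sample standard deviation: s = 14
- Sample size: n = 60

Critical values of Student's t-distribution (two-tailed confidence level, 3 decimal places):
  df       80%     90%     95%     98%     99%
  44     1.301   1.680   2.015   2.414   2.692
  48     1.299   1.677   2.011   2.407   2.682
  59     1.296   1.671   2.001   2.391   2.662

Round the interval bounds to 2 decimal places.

The population standard deviation σ is unknown (only the sample standard deviation s is given), so use a t-interval with df = n - 1 = 60 - 1 = 59.

For 90% confidence with df = 59, t* = 1.671 (from t-table)

Standard error: SE = s/√n = 14/√60 = 1.807392

Margin of error: E = t* × SE = 1.671 × 1.807392 = 3.0202

T-interval: x̄ ± E = 132 ± 3.0202 = (128.9798, 135.0202)

Rounded to 2 decimal places:

(128.98, 135.02)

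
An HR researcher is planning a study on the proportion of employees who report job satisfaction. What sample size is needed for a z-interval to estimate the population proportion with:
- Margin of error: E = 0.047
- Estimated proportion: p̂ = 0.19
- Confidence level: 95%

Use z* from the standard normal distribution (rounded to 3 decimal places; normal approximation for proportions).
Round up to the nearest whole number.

Using z* for proportion z-interval (normal approximation).

For 95% confidence, z* = 1.96 (from standard normal table)

Sample size formula for proportion z-interval: n = z*²p̂(1-p̂)/E²

n = 1.96² × 0.19 × 0.81 / 0.047²
  = 3.8416 × 0.1539 / 0.002209
  = 267.6425

Round up to the nearest whole number: n = 268

268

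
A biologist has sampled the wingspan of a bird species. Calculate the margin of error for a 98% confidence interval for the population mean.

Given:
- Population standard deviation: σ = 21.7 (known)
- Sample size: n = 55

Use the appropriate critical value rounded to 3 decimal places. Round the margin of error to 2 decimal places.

The population standard deviation σ is known, so use the z-interval margin of error formula.

For 98% confidence, z* = 2.326 (from standard normal table)

Margin of error formula for z-interval: E = z* × σ/√n

E = 2.326 × 21.7/√55
  = 2.326 × 2.926027
  = 6.8059

Rounded to 2 decimal places:

6.81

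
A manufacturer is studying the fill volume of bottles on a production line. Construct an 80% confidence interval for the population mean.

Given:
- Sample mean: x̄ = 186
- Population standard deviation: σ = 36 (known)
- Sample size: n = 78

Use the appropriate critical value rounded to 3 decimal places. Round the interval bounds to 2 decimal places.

The population standard deviation σ is known, so use a z-interval (standard normal critical value).

For 80% confidence, z* = 1.282 (from standard normal table)

Standard error: SE = σ/√n = 36/√78 = 4.076197

Margin of error: E = z* × SE = 1.282 × 4.076197 = 5.2257

Z-interval: x̄ ± E = 186 ± 5.2257 = (180.7743, 191.2257)

Rounded to 2 decimal places:

(180.77, 191.23)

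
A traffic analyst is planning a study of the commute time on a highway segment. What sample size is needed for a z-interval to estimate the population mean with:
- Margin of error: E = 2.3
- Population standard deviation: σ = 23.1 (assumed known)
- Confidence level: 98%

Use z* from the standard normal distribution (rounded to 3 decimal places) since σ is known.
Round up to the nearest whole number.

Using z* since population σ is known (z-interval formula).

For 98% confidence, z* = 2.326 (from standard normal table)

Sample size formula for z-interval: n = (z*σ/E)²

n = (2.326 × 23.1 / 2.3)²
  = (23.361130)²
  = 545.7424

Round up to the nearest whole number: n = 546

546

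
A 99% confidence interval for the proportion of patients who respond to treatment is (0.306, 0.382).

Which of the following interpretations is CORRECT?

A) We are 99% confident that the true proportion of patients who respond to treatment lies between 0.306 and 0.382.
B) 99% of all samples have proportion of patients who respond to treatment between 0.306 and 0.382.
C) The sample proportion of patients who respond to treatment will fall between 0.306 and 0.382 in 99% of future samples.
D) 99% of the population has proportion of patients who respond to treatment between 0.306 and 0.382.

A confidence interval represents our confidence in the procedure, not a probability statement about the parameter.

Key concept: If we repeated this sampling process many times and computed a 99% CI each time, about 99% of those intervals would contain the true population parameter.

For this specific interval (0.306, 0.382):
- Midpoint (point estimate): 0.344
- Margin of error: 0.038

The correct interpretation is the one stating confidence that the true parameter lies in the interval — option A.

A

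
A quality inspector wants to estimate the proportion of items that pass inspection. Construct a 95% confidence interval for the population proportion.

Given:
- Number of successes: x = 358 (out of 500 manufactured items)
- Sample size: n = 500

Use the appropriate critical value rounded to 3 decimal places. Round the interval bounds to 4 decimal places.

Sample proportion: p̂ = 358/500 = 0.716000

Check conditions for normal approximation:
  np̂ = 358 ≥ 10 ✓
  n(1-p̂) = 142 ≥ 10 ✓

The sample is large enough, so use a z-interval (normal approximation) for the proportion.

For 95% confidence, z* = 1.96 (from standard normal table)

Standard error: SE = √(p̂(1-p̂)/n) = √(0.716000×0.284000/500) = 0.02016651

Margin of error: E = z* × SE = 1.96 × 0.02016651 = 0.039526

Z-interval: p̂ ± E = 0.716000 ± 0.039526 = (0.676474, 0.755526)

Rounded to 4 decimal places:

(0.6765, 0.7555)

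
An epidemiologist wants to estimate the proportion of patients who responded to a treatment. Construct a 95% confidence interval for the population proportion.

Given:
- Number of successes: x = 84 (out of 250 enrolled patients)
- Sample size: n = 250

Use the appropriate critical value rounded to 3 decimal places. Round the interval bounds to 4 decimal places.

Sample proportion: p̂ = 84/250 = 0.336000

Check conditions for normal approximation:
  np̂ = 84 ≥ 10 ✓
  n(1-p̂) = 166 ≥ 10 ✓

The sample is large enough, so use a z-interval (normal approximation) for the proportion.

For 95% confidence, z* = 1.96 (from standard normal table)

Standard error: SE = √(p̂(1-p̂)/n) = √(0.336000×0.664000/250) = 0.02987333

Margin of error: E = z* × SE = 1.96 × 0.02987333 = 0.058552

Z-interval: p̂ ± E = 0.336000 ± 0.058552 = (0.277448, 0.394552)

Rounded to 4 decimal places:

(0.2774, 0.3946)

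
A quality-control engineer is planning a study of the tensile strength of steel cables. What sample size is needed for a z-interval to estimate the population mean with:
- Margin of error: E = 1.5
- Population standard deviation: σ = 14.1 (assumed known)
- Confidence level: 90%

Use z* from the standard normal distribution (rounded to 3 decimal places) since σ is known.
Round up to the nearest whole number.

Using z* since population σ is known (z-interval formula).

For 90% confidence, z* = 1.645 (from standard normal table)

Sample size formula for z-interval: n = (z*σ/E)²

n = (1.645 × 14.1 / 1.5)²
  = (15.463000)²
  = 239.1044

Round up to the nearest whole number: n = 240

240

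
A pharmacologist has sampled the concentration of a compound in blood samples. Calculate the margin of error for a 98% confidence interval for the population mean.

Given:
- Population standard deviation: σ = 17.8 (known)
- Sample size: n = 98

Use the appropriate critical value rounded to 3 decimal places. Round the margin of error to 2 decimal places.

The population standard deviation σ is known, so use the z-interval margin of error formula.

For 98% confidence, z* = 2.326 (from standard normal table)

Margin of error formula for z-interval: E = z* × σ/√n

E = 2.326 × 17.8/√98
  = 2.326 × 1.798072
  = 4.1823

Rounded to 2 decimal places:

4.18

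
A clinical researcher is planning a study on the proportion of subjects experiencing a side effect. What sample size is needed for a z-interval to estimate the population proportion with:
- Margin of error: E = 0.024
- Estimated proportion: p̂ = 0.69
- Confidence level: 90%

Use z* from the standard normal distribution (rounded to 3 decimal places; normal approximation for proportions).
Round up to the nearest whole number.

Using z* for proportion z-interval (normal approximation).

For 90% confidence, z* = 1.645 (from standard normal table)

Sample size formula for proportion z-interval: n = z*²p̂(1-p̂)/E²

n = 1.645² × 0.69 × 0.31 / 0.024²
  = 2.706025 × 0.2139 / 0.000576
  = 1004.8937

Round up to the nearest whole number: n = 1005

1005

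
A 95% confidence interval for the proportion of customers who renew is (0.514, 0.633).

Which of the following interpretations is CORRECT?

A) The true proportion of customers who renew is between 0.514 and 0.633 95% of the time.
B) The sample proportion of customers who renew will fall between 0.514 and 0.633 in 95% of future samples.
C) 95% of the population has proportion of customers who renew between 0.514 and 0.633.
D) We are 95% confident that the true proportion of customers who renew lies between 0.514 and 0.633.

A confidence interval represents our confidence in the procedure, not a probability statement about the parameter.

Key concept: If we repeated this sampling process many times and computed a 95% CI each time, about 95% of those intervals would contain the true population parameter.

For this specific interval (0.514, 0.633):
- Midpoint (point estimate): 0.5735
- Margin of error: 0.0595

The correct interpretation is the one stating confidence that the true parameter lies in the interval — option D.

D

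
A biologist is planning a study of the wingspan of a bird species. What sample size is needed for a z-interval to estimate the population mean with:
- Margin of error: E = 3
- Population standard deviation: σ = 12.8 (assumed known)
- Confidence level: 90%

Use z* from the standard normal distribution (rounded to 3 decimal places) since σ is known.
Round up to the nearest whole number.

Using z* since population σ is known (z-interval formula).

For 90% confidence, z* = 1.645 (from standard normal table)

Sample size formula for z-interval: n = (z*σ/E)²

n = (1.645 × 12.8 / 3)²
  = (7.018667)²
  = 49.2617

Round up to the nearest whole number: n = 50

50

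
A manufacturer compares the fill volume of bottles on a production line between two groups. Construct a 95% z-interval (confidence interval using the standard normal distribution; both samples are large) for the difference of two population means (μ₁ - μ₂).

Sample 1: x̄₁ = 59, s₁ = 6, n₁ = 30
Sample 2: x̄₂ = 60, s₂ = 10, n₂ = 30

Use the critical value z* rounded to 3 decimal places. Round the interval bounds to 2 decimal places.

Both samples are large (n₁ = 30 ≥ 30, n₂ = 30 ≥ 30), so a z-interval for the difference of means applies.

Point estimate: x̄₁ - x̄₂ = 59 - 60 = -1

Standard error: SE = √(s₁²/n₁ + s₂²/n₂)
= √(6²/30 + 10²/30)
= √(1.200000 + 3.333333)
= 2.129163

For 95% confidence, z* = 1.96 (from standard normal table)
Margin of error: E = z* × SE = 1.96 × 2.129163 = 4.1732

Z-interval: (x̄₁ - x̄₂) ± E = -1 ± 4.1732 = (-5.1732, 3.1732)

Rounded to 2 decimal places:

(-5.17, 3.17)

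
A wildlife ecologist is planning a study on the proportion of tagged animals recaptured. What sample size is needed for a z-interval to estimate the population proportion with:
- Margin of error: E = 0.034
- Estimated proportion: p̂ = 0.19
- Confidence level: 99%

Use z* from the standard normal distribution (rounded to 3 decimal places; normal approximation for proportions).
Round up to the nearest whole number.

Using z* for proportion z-interval (normal approximation).

For 99% confidence, z* = 2.576 (from standard normal table)

Sample size formula for proportion z-interval: n = z*²p̂(1-p̂)/E²

n = 2.576² × 0.19 × 0.81 / 0.034²
  = 6.635776 × 0.1539 / 0.001156
  = 883.4307

Round up to the nearest whole number: n = 884

884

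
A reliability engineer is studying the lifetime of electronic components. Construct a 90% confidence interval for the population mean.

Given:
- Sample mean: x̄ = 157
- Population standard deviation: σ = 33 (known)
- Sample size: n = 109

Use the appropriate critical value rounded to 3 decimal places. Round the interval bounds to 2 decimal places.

The population standard deviation σ is known, so use a z-interval (standard normal critical value).

For 90% confidence, z* = 1.645 (from standard normal table)

Standard error: SE = σ/√n = 33/√109 = 3.160827

Margin of error: E = z* × SE = 1.645 × 3.160827 = 5.1996

Z-interval: x̄ ± E = 157 ± 5.1996 = (151.8004, 162.1996)

Rounded to 2 decimal places:

(151.80, 162.20)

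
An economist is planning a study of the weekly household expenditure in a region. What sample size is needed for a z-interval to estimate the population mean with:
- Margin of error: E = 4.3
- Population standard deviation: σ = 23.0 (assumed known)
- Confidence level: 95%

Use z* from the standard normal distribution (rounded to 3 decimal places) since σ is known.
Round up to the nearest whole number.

Using z* since population σ is known (z-interval formula).

For 95% confidence, z* = 1.96 (from standard normal table)

Sample size formula for z-interval: n = (z*σ/E)²

n = (1.96 × 23.0 / 4.3)²
  = (10.483721)²
  = 109.9084

Round up to the nearest whole number: n = 110

110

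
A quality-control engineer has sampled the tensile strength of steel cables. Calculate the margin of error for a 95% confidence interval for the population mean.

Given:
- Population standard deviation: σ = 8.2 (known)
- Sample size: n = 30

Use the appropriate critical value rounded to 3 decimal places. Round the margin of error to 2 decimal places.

The population standard deviation σ is known, so use the z-interval margin of error formula.

For 95% confidence, z* = 1.96 (from standard normal table)

Margin of error formula for z-interval: E = z* × σ/√n

E = 1.96 × 8.2/√30
  = 1.96 × 1.497108
  = 2.9343

Rounded to 2 decimal places:

2.93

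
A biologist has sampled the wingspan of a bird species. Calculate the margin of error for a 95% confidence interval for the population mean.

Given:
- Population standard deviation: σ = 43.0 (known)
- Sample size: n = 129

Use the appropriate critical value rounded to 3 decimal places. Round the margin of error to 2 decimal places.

The population standard deviation σ is known, so use the z-interval margin of error formula.

For 95% confidence, z* = 1.96 (from standard normal table)

Margin of error formula for z-interval: E = z* × σ/√n

E = 1.96 × 43.0/√129
  = 1.96 × 3.785939
  = 7.4204

Rounded to 2 decimal places:

7.42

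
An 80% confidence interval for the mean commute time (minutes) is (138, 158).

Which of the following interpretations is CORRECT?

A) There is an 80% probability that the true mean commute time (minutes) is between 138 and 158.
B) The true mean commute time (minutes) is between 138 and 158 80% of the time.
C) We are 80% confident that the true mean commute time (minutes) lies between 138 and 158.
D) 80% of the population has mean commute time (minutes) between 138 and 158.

A confidence interval represents our confidence in the procedure, not a probability statement about the parameter.

Key concept: If we repeated this sampling process many times and computed an 80% CI each time, about 80% of those intervals would contain the true population parameter.

For this specific interval (138, 158):
- Midpoint (point estimate): 148
- Margin of error: 10

The correct interpretation is the one stating confidence that the true parameter lies in the interval — option C.

C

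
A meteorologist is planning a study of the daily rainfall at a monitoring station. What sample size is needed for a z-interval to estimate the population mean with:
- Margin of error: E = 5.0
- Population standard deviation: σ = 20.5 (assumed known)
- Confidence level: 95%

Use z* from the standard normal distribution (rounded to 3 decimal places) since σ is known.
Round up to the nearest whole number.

Using z* since population σ is known (z-interval formula).

For 95% confidence, z* = 1.96 (from standard normal table)

Sample size formula for z-interval: n = (z*σ/E)²

n = (1.96 × 20.5 / 5.0)²
  = (8.036000)²
  = 64.5773

Round up to the nearest whole number: n = 65

65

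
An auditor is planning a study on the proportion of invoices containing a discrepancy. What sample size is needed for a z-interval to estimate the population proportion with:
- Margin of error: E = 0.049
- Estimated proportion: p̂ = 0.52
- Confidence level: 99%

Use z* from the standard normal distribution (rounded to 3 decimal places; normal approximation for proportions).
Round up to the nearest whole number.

Using z* for proportion z-interval (normal approximation).

For 99% confidence, z* = 2.576 (from standard normal table)

Sample size formula for proportion z-interval: n = z*²p̂(1-p̂)/E²

n = 2.576² × 0.52 × 0.48 / 0.049²
  = 6.635776 × 0.2496 / 0.002401
  = 689.8333

Round up to the nearest whole number: n = 690

690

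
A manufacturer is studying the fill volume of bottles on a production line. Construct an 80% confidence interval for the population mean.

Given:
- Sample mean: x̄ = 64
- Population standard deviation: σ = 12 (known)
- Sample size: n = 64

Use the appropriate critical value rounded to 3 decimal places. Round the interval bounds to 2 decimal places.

The population standard deviation σ is known, so use a z-interval (standard normal critical value).

For 80% confidence, z* = 1.282 (from standard normal table)

Standard error: SE = σ/√n = 12/√64 = 1.500000

Margin of error: E = z* × SE = 1.282 × 1.500000 = 1.9230

Z-interval: x̄ ± E = 64 ± 1.9230 = (62.0770, 65.9230)

Rounded to 2 decimal places:

(62.08, 65.92)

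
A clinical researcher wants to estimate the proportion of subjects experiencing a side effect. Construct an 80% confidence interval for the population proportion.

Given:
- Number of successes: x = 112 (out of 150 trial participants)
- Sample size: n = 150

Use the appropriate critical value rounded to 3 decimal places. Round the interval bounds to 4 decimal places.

Sample proportion: p̂ = 112/150 = 0.746667

Check conditions for normal approximation:
  np̂ = 112 ≥ 10 ✓
  n(1-p̂) = 38 ≥ 10 ✓

The sample is large enough, so use a z-interval (normal approximation) for the proportion.

For 80% confidence, z* = 1.282 (from standard normal table)

Standard error: SE = √(p̂(1-p̂)/n) = √(0.746667×0.253333/150) = 0.03551108

Margin of error: E = z* × SE = 1.282 × 0.03551108 = 0.045525

Z-interval: p̂ ± E = 0.746667 ± 0.045525 = (0.701141, 0.792192)

Rounded to 4 decimal places:

(0.7011, 0.7922)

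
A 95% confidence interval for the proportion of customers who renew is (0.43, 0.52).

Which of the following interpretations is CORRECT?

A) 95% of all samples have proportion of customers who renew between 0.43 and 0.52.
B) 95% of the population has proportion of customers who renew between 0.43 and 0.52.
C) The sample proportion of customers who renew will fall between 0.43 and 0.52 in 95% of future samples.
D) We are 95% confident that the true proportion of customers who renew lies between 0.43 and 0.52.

A confidence interval represents our confidence in the procedure, not a probability statement about the parameter.

Key concept: If we repeated this sampling process many times and computed a 95% CI each time, about 95% of those intervals would contain the true population parameter.

For this specific interval (0.43, 0.52):
- Midpoint (point estimate): 0.475
- Margin of error: 0.045

The correct interpretation is the one stating confidence that the true parameter lies in the interval — option D.

D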